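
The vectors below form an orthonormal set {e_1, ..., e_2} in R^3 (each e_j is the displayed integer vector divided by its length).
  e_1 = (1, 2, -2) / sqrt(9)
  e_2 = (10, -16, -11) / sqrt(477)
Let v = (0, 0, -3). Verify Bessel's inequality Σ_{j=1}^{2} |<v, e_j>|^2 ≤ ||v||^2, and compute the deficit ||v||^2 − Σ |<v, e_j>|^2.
Σ |<v, e_j>|^2 = 333/53; ||v||^2 = 9; deficit = 144/53

Write each e_j = u_j / sqrt(<u_j, u_j>) where u_j is the displayed integer vector. Then <v, e_j> = <v, u_j> / sqrt(<u_j, u_j>), so |<v, e_j>|^2 = <v, u_j>^2 / <u_j, u_j>.
Coefficients: <v, e_1> = 6/sqrt(9), <v, e_2> = 33/sqrt(477).
Square and sum: Σ |<v, e_j>|^2 = 333/53.
Compute ||v||^2 = v·v = 9.
Deficit = 9 − 333/53 = 144/53 ≥ 0, confirming Bessel's inequality. (The deficit equals ||v − Σ <v,e_j> e_j||^2, the squared distance from v to span{e_j}.)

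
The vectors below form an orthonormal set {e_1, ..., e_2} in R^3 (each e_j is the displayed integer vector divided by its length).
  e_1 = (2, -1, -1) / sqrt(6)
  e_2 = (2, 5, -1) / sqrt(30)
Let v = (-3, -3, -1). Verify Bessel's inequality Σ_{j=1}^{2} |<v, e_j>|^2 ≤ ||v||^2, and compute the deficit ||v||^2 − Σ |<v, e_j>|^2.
Σ |<v, e_j>|^2 = 14; ||v||^2 = 19; deficit = 5

Write each e_j = u_j / sqrt(<u_j, u_j>) where u_j is the displayed integer vector. Then <v, e_j> = <v, u_j> / sqrt(<u_j, u_j>), so |<v, e_j>|^2 = <v, u_j>^2 / <u_j, u_j>.
Coefficients: <v, e_1> = -2/sqrt(6), <v, e_2> = -20/sqrt(30).
Square and sum: Σ |<v, e_j>|^2 = 14.
Compute ||v||^2 = v·v = 19.
Deficit = 19 − 14 = 5 ≥ 0, confirming Bessel's inequality. (The deficit equals ||v − Σ <v,e_j> e_j||^2, the squared distance from v to span{e_j}.)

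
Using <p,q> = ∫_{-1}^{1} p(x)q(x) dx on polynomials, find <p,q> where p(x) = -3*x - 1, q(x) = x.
<p,q> = -2

Expand the product: p(x)·q(x) = -3*x^2 - x.
∫_{-1}^{1} of each monomial x^k gives [2/(k+1) if k even, 0 if k odd]. Integrating term-by-term (or equivalently evaluating the antiderivative F(x) = -x^3 - x^2/2 at the endpoints):
  F(1) − F(−1) = -3/2 − (1/2) = -2.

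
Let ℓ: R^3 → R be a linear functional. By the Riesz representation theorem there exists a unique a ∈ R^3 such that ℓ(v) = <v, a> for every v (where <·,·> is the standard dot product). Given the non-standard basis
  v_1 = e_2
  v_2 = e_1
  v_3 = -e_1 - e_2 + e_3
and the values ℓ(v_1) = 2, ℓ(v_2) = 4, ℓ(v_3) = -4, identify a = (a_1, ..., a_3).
a = (4, 2, 2)

Write a = (a_1, ..., a_3) in the standard basis. For each basis vector v_i, ℓ(v_i) = <v_i, a> is a linear equation in the a_j's. Collect the n equations into a matrix system V a = ℓ, where row i of V is v_i (expressed in the standard basis). Since V is invertible (lower-triangular with 1s on the diagonal, up to permutation), solve by back-substitution:
  V =
[[0, 1, 0],
 [1, 0, 0],
 [-1, -1, 1]]
  V a = (2, 4, -4)
Solving gives a = (4, 2, 2).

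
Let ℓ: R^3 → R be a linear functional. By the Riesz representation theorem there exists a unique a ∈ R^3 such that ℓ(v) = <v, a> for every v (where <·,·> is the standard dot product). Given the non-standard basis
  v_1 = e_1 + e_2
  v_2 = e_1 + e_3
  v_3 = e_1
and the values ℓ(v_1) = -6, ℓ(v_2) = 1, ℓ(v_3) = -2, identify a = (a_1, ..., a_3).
a = (-2, -4, 3)

Write a = (a_1, ..., a_3) in the standard basis. For each basis vector v_i, ℓ(v_i) = <v_i, a> is a linear equation in the a_j's. Collect the n equations into a matrix system V a = ℓ, where row i of V is v_i (expressed in the standard basis). Since V is invertible (lower-triangular with 1s on the diagonal, up to permutation), solve by back-substitution:
  V =
[[1, 1, 0],
 [1, 0, 1],
 [1, 0, 0]]
  V a = (-6, 1, -2)
Solving gives a = (-2, -4, 3).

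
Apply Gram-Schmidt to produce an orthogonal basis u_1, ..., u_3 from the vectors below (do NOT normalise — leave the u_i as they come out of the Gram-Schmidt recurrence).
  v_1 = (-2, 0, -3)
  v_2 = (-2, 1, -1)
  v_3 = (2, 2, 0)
Orthogonal basis:
  u_1 = (-2, 0, -3)
  u_2 = (-12/13, 1, 8/13)
  u_3 = (42/29, 56/29, -28/29)

Apply the Gram-Schmidt recurrence
  u_1 = v_1
  u_i = v_i − Σ_{j<i} ((v_i · u_j) / (u_j · u_j)) · u_j.

Step by step this gives:
  u_1 = (-2, 0, -3)
  u_2 = (-12/13, 1, 8/13)
  u_3 = (42/29, 56/29, -28/29)

Orthogonality check:
  u_2 · u_1 = 0 (should be 0)
  u_3 · u_1 = 0 (should be 0)
  u_3 · u_2 = 0 (should be 0)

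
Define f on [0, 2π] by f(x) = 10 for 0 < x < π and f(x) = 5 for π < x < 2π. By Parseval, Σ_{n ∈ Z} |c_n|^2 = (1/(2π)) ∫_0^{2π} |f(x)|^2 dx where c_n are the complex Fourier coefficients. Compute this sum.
Σ |c_n|^2 = 125/2

Parseval equates the L^2 energy of f (normalised by 1/(2π)) with the ℓ^2 sum of its Fourier coefficients: (1/(2π)) ∫_0^{2π} |f|^2 = Σ |c_n|^2.
Compute the left side: (1/(2π)) [∫_0^π 10^2 dx + ∫_π^{2π} 5^2 dx] = (1/(2π)) · (100π + 25π) = (100 + 25)/2 = 125/2.
So Σ_{n ∈ Z} |c_n|^2 = 125/2.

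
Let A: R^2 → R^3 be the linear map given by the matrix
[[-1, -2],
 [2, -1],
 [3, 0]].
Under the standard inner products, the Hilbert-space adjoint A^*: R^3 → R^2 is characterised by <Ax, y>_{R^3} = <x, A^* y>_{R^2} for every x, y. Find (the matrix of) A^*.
A^* = A^T =
[[-1, 2, 3],
 [-2, -1, 0]]

For real matrices with standard dot products, the defining identity <Ax, y> = <x, A^* y> gives (Ax)^T y = x^T (A^*) y, i.e. x^T A^T y = x^T (A^*) y. Since this holds for all x, y, we must have A^* = A^T. Therefore
A^* =
[[-1, 2, 3],
 [-2, -1, 0]].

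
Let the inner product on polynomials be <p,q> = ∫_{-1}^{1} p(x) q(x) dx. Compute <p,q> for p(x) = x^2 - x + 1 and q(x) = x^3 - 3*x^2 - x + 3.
<p,q> = 76/15

Expand the product: p(x)·q(x) = x^5 - 4*x^4 + 3*x^3 + x^2 - 4*x + 3.
∫_{-1}^{1} of each monomial x^k gives [2/(k+1) if k even, 0 if k odd]. Integrating term-by-term (or equivalently evaluating the antiderivative F(x) = x^6/6 - 4*x^5/5 + 3*x^4/4 + x^3/3 - 2*x^2 + 3*x at the endpoints):
  F(1) − F(−1) = 29/20 − (-217/60) = 76/15.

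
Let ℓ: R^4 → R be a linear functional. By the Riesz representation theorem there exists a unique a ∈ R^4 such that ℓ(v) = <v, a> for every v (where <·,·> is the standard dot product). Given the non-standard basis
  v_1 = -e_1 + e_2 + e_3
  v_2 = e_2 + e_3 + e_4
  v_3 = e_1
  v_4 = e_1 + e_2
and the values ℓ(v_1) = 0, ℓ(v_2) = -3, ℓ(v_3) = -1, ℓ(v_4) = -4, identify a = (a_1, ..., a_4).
a = (-1, -3, 2, -2)

Write a = (a_1, ..., a_4) in the standard basis. For each basis vector v_i, ℓ(v_i) = <v_i, a> is a linear equation in the a_j's. Collect the n equations into a matrix system V a = ℓ, where row i of V is v_i (expressed in the standard basis). Since V is invertible (lower-triangular with 1s on the diagonal, up to permutation), solve by back-substitution:
  V =
[[-1, 1, 1, 0],
 [0, 1, 1, 1],
 [1, 0, 0, 0],
 [1, 1, 0, 0]]
  V a = (0, -3, -1, -4)
Solving gives a = (-1, -3, 2, -2).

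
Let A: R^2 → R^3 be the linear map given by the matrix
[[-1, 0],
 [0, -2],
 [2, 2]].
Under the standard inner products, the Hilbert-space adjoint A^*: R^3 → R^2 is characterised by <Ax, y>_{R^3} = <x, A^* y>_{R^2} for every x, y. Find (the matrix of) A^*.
A^* = A^T =
[[-1, 0, 2],
 [0, -2, 2]]

For real matrices with standard dot products, the defining identity <Ax, y> = <x, A^* y> gives (Ax)^T y = x^T (A^*) y, i.e. x^T A^T y = x^T (A^*) y. Since this holds for all x, y, we must have A^* = A^T. Therefore
A^* =
[[-1, 0, 2],
 [0, -2, 2]].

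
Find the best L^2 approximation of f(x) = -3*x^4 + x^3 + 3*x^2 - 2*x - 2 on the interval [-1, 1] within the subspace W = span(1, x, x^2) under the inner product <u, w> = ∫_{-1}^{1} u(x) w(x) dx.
g(x) = 3*x^2/7 - 7*x/5 - 61/35

The best approximation g ∈ W is the orthogonal projection of f onto W. Writing g = a_0 + a_1 x + a_2 x^2, the coefficients solve the normal equations G · a = b where
  G_{ij} = <φ_i, φ_j> and b_i = <f, φ_i>, with φ_0 = 1, φ_1 = x, φ_2 = x^2.
G =
  [2, 0, 2/3]
  [0, 2/3, 0]
  [2/3, 0, 2/5],
b = (-16/5, -14/15, -104/105).
Solving gives a_0 = -61/35, a_1 = -7/5, a_2 = 3/7, so
  g(x) = 3*x^2/7 - 7*x/5 - 61/35.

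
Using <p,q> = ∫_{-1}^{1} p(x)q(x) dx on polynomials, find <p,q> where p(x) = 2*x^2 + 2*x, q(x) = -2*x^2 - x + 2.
<p,q> = -4/15

Expand the product: p(x)·q(x) = -4*x^4 - 6*x^3 + 2*x^2 + 4*x.
∫_{-1}^{1} of each monomial x^k gives [2/(k+1) if k even, 0 if k odd]. Integrating term-by-term (or equivalently evaluating the antiderivative F(x) = -4*x^5/5 - 3*x^4/2 + 2*x^3/3 + 2*x^2 at the endpoints):
  F(1) − F(−1) = 11/30 − (19/30) = -4/15.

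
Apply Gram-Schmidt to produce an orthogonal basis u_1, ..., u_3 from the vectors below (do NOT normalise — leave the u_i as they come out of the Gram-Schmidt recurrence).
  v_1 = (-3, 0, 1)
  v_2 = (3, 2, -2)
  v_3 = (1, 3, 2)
Orthogonal basis:
  u_1 = (-3, 0, 1)
  u_2 = (-3/10, 2, -9/10)
  u_3 = (46/49, 69/49, 138/49)

Apply the Gram-Schmidt recurrence
  u_1 = v_1
  u_i = v_i − Σ_{j<i} ((v_i · u_j) / (u_j · u_j)) · u_j.

Step by step this gives:
  u_1 = (-3, 0, 1)
  u_2 = (-3/10, 2, -9/10)
  u_3 = (46/49, 69/49, 138/49)

Orthogonality check:
  u_2 · u_1 = 0 (should be 0)
  u_3 · u_1 = 0 (should be 0)
  u_3 · u_2 = 0 (should be 0)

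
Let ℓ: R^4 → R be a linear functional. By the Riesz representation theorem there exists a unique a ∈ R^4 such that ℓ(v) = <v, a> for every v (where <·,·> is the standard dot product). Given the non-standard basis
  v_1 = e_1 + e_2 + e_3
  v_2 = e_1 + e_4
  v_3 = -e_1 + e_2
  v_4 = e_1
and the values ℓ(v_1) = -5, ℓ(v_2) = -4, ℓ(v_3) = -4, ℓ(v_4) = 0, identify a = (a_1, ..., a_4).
a = (0, -4, -1, -4)

Write a = (a_1, ..., a_4) in the standard basis. For each basis vector v_i, ℓ(v_i) = <v_i, a> is a linear equation in the a_j's. Collect the n equations into a matrix system V a = ℓ, where row i of V is v_i (expressed in the standard basis). Since V is invertible (lower-triangular with 1s on the diagonal, up to permutation), solve by back-substitution:
  V =
[[1, 1, 1, 0],
 [1, 0, 0, 1],
 [-1, 1, 0, 0],
 [1, 0, 0, 0]]
  V a = (-5, -4, -4, 0)
Solving gives a = (0, -4, -1, -4).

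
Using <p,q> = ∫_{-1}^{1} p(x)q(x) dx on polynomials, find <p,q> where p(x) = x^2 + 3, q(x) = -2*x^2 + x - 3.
<p,q> = -124/5

Expand the product: p(x)·q(x) = -2*x^4 + x^3 - 9*x^2 + 3*x - 9.
∫_{-1}^{1} of each monomial x^k gives [2/(k+1) if k even, 0 if k odd]. Integrating term-by-term (or equivalently evaluating the antiderivative F(x) = -2*x^5/5 + x^4/4 - 3*x^3 + 3*x^2/2 - 9*x at the endpoints):
  F(1) − F(−1) = -213/20 − (283/20) = -124/5.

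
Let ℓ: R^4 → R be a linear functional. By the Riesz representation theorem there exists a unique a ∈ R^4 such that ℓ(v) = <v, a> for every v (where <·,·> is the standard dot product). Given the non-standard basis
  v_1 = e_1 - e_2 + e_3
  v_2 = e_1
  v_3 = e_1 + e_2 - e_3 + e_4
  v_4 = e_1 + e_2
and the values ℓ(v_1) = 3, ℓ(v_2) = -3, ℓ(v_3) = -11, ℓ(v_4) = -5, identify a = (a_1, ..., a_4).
a = (-3, -2, 4, -2)

Write a = (a_1, ..., a_4) in the standard basis. For each basis vector v_i, ℓ(v_i) = <v_i, a> is a linear equation in the a_j's. Collect the n equations into a matrix system V a = ℓ, where row i of V is v_i (expressed in the standard basis). Since V is invertible (lower-triangular with 1s on the diagonal, up to permutation), solve by back-substitution:
  V =
[[1, -1, 1, 0],
 [1, 0, 0, 0],
 [1, 1, -1, 1],
 [1, 1, 0, 0]]
  V a = (3, -3, -11, -5)
Solving gives a = (-3, -2, 4, -2).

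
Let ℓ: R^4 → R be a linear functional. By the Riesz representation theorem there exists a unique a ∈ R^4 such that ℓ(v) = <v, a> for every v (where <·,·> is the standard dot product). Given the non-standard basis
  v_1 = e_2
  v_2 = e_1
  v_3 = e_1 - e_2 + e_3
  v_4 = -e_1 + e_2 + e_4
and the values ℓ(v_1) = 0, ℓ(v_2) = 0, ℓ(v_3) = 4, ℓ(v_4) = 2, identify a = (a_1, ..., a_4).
a = (0, 0, 4, 2)

Write a = (a_1, ..., a_4) in the standard basis. For each basis vector v_i, ℓ(v_i) = <v_i, a> is a linear equation in the a_j's. Collect the n equations into a matrix system V a = ℓ, where row i of V is v_i (expressed in the standard basis). Since V is invertible (lower-triangular with 1s on the diagonal, up to permutation), solve by back-substitution:
  V =
[[0, 1, 0, 0],
 [1, 0, 0, 0],
 [1, -1, 1, 0],
 [-1, 1, 0, 1]]
  V a = (0, 0, 4, 2)
Solving gives a = (0, 0, 4, 2).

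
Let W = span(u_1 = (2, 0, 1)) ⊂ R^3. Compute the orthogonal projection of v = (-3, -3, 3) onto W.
proj_W(v) = (-6/5, 0, -3/5)

Set up U = [u_1 | ... | u_1] ∈ R^(3×1). The projector onto W = col(U) is P = U (U^T U)^(-1) U^T.
Compute U^T U =
  [5],
and U^T v = (-3).
Solve U^T U · c = U^T v for the coefficients: c = (-3/5). The projection is proj_W(v) = U c.
Check: (v - proj_W(v)) · u_1 = 0  (should be 0).
Result: proj_W(v) = (-6/5, 0, -3/5).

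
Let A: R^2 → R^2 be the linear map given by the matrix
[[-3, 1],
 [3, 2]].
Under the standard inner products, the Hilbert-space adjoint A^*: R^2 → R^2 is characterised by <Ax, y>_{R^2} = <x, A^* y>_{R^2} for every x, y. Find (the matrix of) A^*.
A^* = A^T =
[[-3, 3],
 [1, 2]]

For real matrices with standard dot products, the defining identity <Ax, y> = <x, A^* y> gives (Ax)^T y = x^T (A^*) y, i.e. x^T A^T y = x^T (A^*) y. Since this holds for all x, y, we must have A^* = A^T. Therefore
A^* =
[[-3, 3],
 [1, 2]].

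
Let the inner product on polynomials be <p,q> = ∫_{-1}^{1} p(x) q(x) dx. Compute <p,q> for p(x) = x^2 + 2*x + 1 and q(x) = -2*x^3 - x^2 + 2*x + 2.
<p,q> = 16/3

Expand the product: p(x)·q(x) = -2*x^5 - 5*x^4 - 2*x^3 + 5*x^2 + 6*x + 2.
∫_{-1}^{1} of each monomial x^k gives [2/(k+1) if k even, 0 if k odd]. Integrating term-by-term (or equivalently evaluating the antiderivative F(x) = -x^6/3 - x^5 - x^4/2 + 5*x^3/3 + 3*x^2 + 2*x at the endpoints):
  F(1) − F(−1) = 29/6 − (-1/2) = 16/3.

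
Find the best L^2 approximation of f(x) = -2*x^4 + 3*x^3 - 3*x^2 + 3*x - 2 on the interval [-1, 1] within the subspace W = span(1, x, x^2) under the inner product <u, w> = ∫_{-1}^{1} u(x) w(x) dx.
g(x) = -33*x^2/7 + 24*x/5 - 64/35

The best approximation g ∈ W is the orthogonal projection of f onto W. Writing g = a_0 + a_1 x + a_2 x^2, the coefficients solve the normal equations G · a = b where
  G_{ij} = <φ_i, φ_j> and b_i = <f, φ_i>, with φ_0 = 1, φ_1 = x, φ_2 = x^2.
G =
  [2, 0, 2/3]
  [0, 2/3, 0]
  [2/3, 0, 2/5],
b = (-34/5, 16/5, -326/105).
Solving gives a_0 = -64/35, a_1 = 24/5, a_2 = -33/7, so
  g(x) = -33*x^2/7 + 24*x/5 - 64/35.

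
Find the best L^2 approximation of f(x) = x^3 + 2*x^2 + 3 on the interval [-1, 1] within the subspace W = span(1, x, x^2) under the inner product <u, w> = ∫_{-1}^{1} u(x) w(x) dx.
g(x) = 2*x^2 + 3*x/5 + 3

The best approximation g ∈ W is the orthogonal projection of f onto W. Writing g = a_0 + a_1 x + a_2 x^2, the coefficients solve the normal equations G · a = b where
  G_{ij} = <φ_i, φ_j> and b_i = <f, φ_i>, with φ_0 = 1, φ_1 = x, φ_2 = x^2.
G =
  [2, 0, 2/3]
  [0, 2/3, 0]
  [2/3, 0, 2/5],
b = (22/3, 2/5, 14/5).
Solving gives a_0 = 3, a_1 = 3/5, a_2 = 2, so
  g(x) = 2*x^2 + 3*x/5 + 3.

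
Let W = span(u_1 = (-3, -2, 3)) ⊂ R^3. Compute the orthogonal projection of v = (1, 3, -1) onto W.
proj_W(v) = (18/11, 12/11, -18/11)

Set up U = [u_1 | ... | u_1] ∈ R^(3×1). The projector onto W = col(U) is P = U (U^T U)^(-1) U^T.
Compute U^T U =
  [22],
and U^T v = (-12).
Solve U^T U · c = U^T v for the coefficients: c = (-6/11). The projection is proj_W(v) = U c.
Check: (v - proj_W(v)) · u_1 = 0  (should be 0).
Result: proj_W(v) = (18/11, 12/11, -18/11).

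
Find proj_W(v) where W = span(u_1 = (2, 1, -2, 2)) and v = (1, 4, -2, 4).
proj_W(v) = (36/13, 18/13, -36/13, 36/13)

Set up U = [u_1 | ... | u_1] ∈ R^(4×1). The projector onto W = col(U) is P = U (U^T U)^(-1) U^T.
Compute U^T U =
  [13],
and U^T v = (18).
Solve U^T U · c = U^T v for the coefficients: c = (18/13). The projection is proj_W(v) = U c.
Check: (v - proj_W(v)) · u_1 = 0  (should be 0).
Result: proj_W(v) = (36/13, 18/13, -36/13, 36/13).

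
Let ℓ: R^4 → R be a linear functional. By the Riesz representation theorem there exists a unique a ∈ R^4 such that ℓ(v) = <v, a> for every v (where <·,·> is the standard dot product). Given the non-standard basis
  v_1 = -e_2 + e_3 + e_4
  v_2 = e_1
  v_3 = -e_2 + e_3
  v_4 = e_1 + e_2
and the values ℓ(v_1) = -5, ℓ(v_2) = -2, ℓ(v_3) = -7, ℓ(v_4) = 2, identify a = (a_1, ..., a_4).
a = (-2, 4, -3, 2)

Write a = (a_1, ..., a_4) in the standard basis. For each basis vector v_i, ℓ(v_i) = <v_i, a> is a linear equation in the a_j's. Collect the n equations into a matrix system V a = ℓ, where row i of V is v_i (expressed in the standard basis). Since V is invertible (lower-triangular with 1s on the diagonal, up to permutation), solve by back-substitution:
  V =
[[0, -1, 1, 1],
 [1, 0, 0, 0],
 [0, -1, 1, 0],
 [1, 1, 0, 0]]
  V a = (-5, -2, -7, 2)
Solving gives a = (-2, 4, -3, 2).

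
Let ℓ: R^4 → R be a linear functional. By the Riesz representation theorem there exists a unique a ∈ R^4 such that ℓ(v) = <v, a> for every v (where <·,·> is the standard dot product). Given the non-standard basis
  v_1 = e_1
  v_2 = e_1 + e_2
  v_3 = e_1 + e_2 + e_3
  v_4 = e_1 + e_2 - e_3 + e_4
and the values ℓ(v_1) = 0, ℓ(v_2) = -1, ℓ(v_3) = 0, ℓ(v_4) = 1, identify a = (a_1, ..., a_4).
a = (0, -1, 1, 3)

Write a = (a_1, ..., a_4) in the standard basis. For each basis vector v_i, ℓ(v_i) = <v_i, a> is a linear equation in the a_j's. Collect the n equations into a matrix system V a = ℓ, where row i of V is v_i (expressed in the standard basis). Since V is invertible (lower-triangular with 1s on the diagonal, up to permutation), solve by back-substitution:
  V =
[[1, 0, 0, 0],
 [1, 1, 0, 0],
 [1, 1, 1, 0],
 [1, 1, -1, 1]]
  V a = (0, -1, 0, 1)
Solving gives a = (0, -1, 1, 3).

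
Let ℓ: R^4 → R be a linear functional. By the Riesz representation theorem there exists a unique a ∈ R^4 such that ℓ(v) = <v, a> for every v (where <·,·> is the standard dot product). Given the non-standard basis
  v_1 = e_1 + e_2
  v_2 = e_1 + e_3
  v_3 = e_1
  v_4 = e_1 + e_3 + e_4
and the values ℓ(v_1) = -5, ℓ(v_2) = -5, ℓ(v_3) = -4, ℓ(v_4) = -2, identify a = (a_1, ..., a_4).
a = (-4, -1, -1, 3)

Write a = (a_1, ..., a_4) in the standard basis. For each basis vector v_i, ℓ(v_i) = <v_i, a> is a linear equation in the a_j's. Collect the n equations into a matrix system V a = ℓ, where row i of V is v_i (expressed in the standard basis). Since V is invertible (lower-triangular with 1s on the diagonal, up to permutation), solve by back-substitution:
  V =
[[1, 1, 0, 0],
 [1, 0, 1, 0],
 [1, 0, 0, 0],
 [1, 0, 1, 1]]
  V a = (-5, -5, -4, -2)
Solving gives a = (-4, -1, -1, 3).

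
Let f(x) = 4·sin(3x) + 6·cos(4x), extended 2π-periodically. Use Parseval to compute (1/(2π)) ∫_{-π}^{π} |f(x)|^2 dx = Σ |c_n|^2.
Σ |c_n|^2 = 26

Expand |f|^2 and use orthogonality of {sin(nx), cos(mx)} on [-π, π]:
  ∫_{-π}^{π} sin(nx)^2 dx = π, ∫ cos(mx)^2 dx = π, and cross terms integrate to 0.
So ∫_{-π}^{π} f(x)^2 dx = 4^2 · π + 6^2 · π = (16 + 36)π.
Divide by 2π: (16 + 36)/2 = 26.
By Parseval, this equals Σ |c_n|^2.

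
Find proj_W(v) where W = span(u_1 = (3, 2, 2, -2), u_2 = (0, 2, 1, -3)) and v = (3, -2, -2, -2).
proj_W(v) = (7/5, 2/15, 8/15, 4/15)

Set up U = [u_1 | ... | u_2] ∈ R^(4×2). The projector onto W = col(U) is P = U (U^T U)^(-1) U^T.
Compute U^T U =
  [21, 12]
  [12, 14],
and U^T v = (5, 0).
Solve U^T U · c = U^T v for the coefficients: c = (7/15, -2/5). The projection is proj_W(v) = U c.
Check: (v - proj_W(v)) · u_1 = 0  (should be 0).
Check: (v - proj_W(v)) · u_2 = 0  (should be 0).
Result: proj_W(v) = (7/5, 2/15, 8/15, 4/15).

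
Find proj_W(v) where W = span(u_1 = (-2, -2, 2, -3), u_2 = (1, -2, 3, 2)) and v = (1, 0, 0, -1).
proj_W(v) = (-63/374, 3/187, -29/374, -53/187)

Set up U = [u_1 | ... | u_2] ∈ R^(4×2). The projector onto W = col(U) is P = U (U^T U)^(-1) U^T.
Compute U^T U =
  [21, 2]
  [2, 18],
and U^T v = (1, -1).
Solve U^T U · c = U^T v for the coefficients: c = (10/187, -23/374). The projection is proj_W(v) = U c.
Check: (v - proj_W(v)) · u_1 = 0  (should be 0).
Check: (v - proj_W(v)) · u_2 = 0  (should be 0).
Result: proj_W(v) = (-63/374, 3/187, -29/374, -53/187).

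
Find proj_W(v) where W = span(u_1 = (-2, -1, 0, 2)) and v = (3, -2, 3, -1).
proj_W(v) = (4/3, 2/3, 0, -4/3)

Set up U = [u_1 | ... | u_1] ∈ R^(4×1). The projector onto W = col(U) is P = U (U^T U)^(-1) U^T.
Compute U^T U =
  [9],
and U^T v = (-6).
Solve U^T U · c = U^T v for the coefficients: c = (-2/3). The projection is proj_W(v) = U c.
Check: (v - proj_W(v)) · u_1 = 0  (should be 0).
Result: proj_W(v) = (4/3, 2/3, 0, -4/3).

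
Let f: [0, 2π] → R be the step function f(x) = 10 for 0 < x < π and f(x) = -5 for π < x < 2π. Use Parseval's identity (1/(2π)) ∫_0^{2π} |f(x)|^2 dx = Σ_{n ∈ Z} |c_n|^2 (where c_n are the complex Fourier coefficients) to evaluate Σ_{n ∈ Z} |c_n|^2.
Σ |c_n|^2 = 125/2

Parseval equates the L^2 energy of f (normalised by 1/(2π)) with the ℓ^2 sum of its Fourier coefficients: (1/(2π)) ∫_0^{2π} |f|^2 = Σ |c_n|^2.
Compute the left side: (1/(2π)) [∫_0^π 10^2 dx + ∫_π^{2π} (-5)^2 dx] = (1/(2π)) · (100π + 25π) = (100 + 25)/2 = 125/2.
So Σ_{n ∈ Z} |c_n|^2 = 125/2.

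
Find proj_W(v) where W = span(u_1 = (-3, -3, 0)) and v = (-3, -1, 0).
proj_W(v) = (-2, -2, 0)

Set up U = [u_1 | ... | u_1] ∈ R^(3×1). The projector onto W = col(U) is P = U (U^T U)^(-1) U^T.
Compute U^T U =
  [18],
and U^T v = (12).
Solve U^T U · c = U^T v for the coefficients: c = (2/3). The projection is proj_W(v) = U c.
Check: (v - proj_W(v)) · u_1 = 0  (should be 0).
Result: proj_W(v) = (-2, -2, 0).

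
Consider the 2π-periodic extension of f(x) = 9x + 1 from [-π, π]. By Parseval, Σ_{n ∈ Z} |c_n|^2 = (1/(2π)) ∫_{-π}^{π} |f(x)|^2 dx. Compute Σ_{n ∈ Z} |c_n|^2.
Σ |c_n|^2 = 27π^2 + 1

Expand and integrate term by term over [-π, π]:
  ∫ (9x)^2 dx = 81·(2π^3/3); ∫ 2·9·(1)·x dx = 0 (odd integrand); ∫ 1^2 dx = 1·2π.
So (1/(2π)) ∫_{-π}^{π} (9x + 1)^2 dx = 81π^2/3 + 1 = 27π^2 + 1.
Parseval ⇒ Σ |c_n|^2 = 27π^2 + 1.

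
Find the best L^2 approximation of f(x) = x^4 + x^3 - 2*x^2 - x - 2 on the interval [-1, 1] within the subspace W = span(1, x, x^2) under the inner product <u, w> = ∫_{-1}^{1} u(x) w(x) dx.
g(x) = -8*x^2/7 - 2*x/5 - 73/35

The best approximation g ∈ W is the orthogonal projection of f onto W. Writing g = a_0 + a_1 x + a_2 x^2, the coefficients solve the normal equations G · a = b where
  G_{ij} = <φ_i, φ_j> and b_i = <f, φ_i>, with φ_0 = 1, φ_1 = x, φ_2 = x^2.
G =
  [2, 0, 2/3]
  [0, 2/3, 0]
  [2/3, 0, 2/5],
b = (-74/15, -4/15, -194/105).
Solving gives a_0 = -73/35, a_1 = -2/5, a_2 = -8/7, so
  g(x) = -8*x^2/7 - 2*x/5 - 73/35.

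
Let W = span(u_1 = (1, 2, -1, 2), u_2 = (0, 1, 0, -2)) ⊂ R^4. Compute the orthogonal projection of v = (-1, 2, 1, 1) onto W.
proj_W(v) = (10/23, 24/23, -10/23, 12/23)

Set up U = [u_1 | ... | u_2] ∈ R^(4×2). The projector onto W = col(U) is P = U (U^T U)^(-1) U^T.
Compute U^T U =
  [10, -2]
  [-2, 5],
and U^T v = (4, 0).
Solve U^T U · c = U^T v for the coefficients: c = (10/23, 4/23). The projection is proj_W(v) = U c.
Check: (v - proj_W(v)) · u_1 = 0  (should be 0).
Check: (v - proj_W(v)) · u_2 = 0  (should be 0).
Result: proj_W(v) = (10/23, 24/23, -10/23, 12/23).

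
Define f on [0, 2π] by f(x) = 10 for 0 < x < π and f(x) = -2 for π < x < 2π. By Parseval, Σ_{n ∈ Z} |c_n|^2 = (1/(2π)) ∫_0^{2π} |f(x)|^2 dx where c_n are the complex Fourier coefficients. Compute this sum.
Σ |c_n|^2 = 52

Parseval equates the L^2 energy of f (normalised by 1/(2π)) with the ℓ^2 sum of its Fourier coefficients: (1/(2π)) ∫_0^{2π} |f|^2 = Σ |c_n|^2.
Compute the left side: (1/(2π)) [∫_0^π 10^2 dx + ∫_π^{2π} (-2)^2 dx] = (1/(2π)) · (100π + 4π) = (100 + 4)/2 = 52.
So Σ_{n ∈ Z} |c_n|^2 = 52.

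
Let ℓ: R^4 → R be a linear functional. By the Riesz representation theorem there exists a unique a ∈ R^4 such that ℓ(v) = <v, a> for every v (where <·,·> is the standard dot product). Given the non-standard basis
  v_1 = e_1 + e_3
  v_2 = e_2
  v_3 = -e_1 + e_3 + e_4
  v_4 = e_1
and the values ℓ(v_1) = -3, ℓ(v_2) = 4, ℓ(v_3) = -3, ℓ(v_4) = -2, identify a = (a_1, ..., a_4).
a = (-2, 4, -1, -4)

Write a = (a_1, ..., a_4) in the standard basis. For each basis vector v_i, ℓ(v_i) = <v_i, a> is a linear equation in the a_j's. Collect the n equations into a matrix system V a = ℓ, where row i of V is v_i (expressed in the standard basis). Since V is invertible (lower-triangular with 1s on the diagonal, up to permutation), solve by back-substitution:
  V =
[[1, 0, 1, 0],
 [0, 1, 0, 0],
 [-1, 0, 1, 1],
 [1, 0, 0, 0]]
  V a = (-3, 4, -3, -2)
Solving gives a = (-2, 4, -1, -4).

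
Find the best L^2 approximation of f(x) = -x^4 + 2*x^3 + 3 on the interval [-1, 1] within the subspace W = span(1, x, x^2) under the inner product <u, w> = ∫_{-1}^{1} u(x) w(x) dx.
g(x) = -6*x^2/7 + 6*x/5 + 108/35

The best approximation g ∈ W is the orthogonal projection of f onto W. Writing g = a_0 + a_1 x + a_2 x^2, the coefficients solve the normal equations G · a = b where
  G_{ij} = <φ_i, φ_j> and b_i = <f, φ_i>, with φ_0 = 1, φ_1 = x, φ_2 = x^2.
G =
  [2, 0, 2/3]
  [0, 2/3, 0]
  [2/3, 0, 2/5],
b = (28/5, 4/5, 12/7).
Solving gives a_0 = 108/35, a_1 = 6/5, a_2 = -6/7, so
  g(x) = -6*x^2/7 + 6*x/5 + 108/35.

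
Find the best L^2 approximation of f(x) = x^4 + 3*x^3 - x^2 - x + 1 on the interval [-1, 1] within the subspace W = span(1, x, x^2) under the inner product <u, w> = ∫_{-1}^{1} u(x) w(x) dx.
g(x) = -x^2/7 + 4*x/5 + 32/35

The best approximation g ∈ W is the orthogonal projection of f onto W. Writing g = a_0 + a_1 x + a_2 x^2, the coefficients solve the normal equations G · a = b where
  G_{ij} = <φ_i, φ_j> and b_i = <f, φ_i>, with φ_0 = 1, φ_1 = x, φ_2 = x^2.
G =
  [2, 0, 2/3]
  [0, 2/3, 0]
  [2/3, 0, 2/5],
b = (26/15, 8/15, 58/105).
Solving gives a_0 = 32/35, a_1 = 4/5, a_2 = -1/7, so
  g(x) = -x^2/7 + 4*x/5 + 32/35.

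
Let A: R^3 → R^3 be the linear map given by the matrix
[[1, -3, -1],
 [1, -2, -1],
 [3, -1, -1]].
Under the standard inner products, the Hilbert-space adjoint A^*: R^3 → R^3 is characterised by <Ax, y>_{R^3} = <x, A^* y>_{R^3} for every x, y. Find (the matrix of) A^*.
A^* = A^T =
[[1, 1, 3],
 [-3, -2, -1],
 [-1, -1, -1]]

For real matrices with standard dot products, the defining identity <Ax, y> = <x, A^* y> gives (Ax)^T y = x^T (A^*) y, i.e. x^T A^T y = x^T (A^*) y. Since this holds for all x, y, we must have A^* = A^T. Therefore
A^* =
[[1, 1, 3],
 [-3, -2, -1],
 [-1, -1, -1]].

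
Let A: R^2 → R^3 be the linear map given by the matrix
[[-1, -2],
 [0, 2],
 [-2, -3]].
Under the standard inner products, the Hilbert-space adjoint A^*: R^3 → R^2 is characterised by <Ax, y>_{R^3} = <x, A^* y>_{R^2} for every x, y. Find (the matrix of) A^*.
A^* = A^T =
[[-1, 0, -2],
 [-2, 2, -3]]

For real matrices with standard dot products, the defining identity <Ax, y> = <x, A^* y> gives (Ax)^T y = x^T (A^*) y, i.e. x^T A^T y = x^T (A^*) y. Since this holds for all x, y, we must have A^* = A^T. Therefore
A^* =
[[-1, 0, -2],
 [-2, 2, -3]].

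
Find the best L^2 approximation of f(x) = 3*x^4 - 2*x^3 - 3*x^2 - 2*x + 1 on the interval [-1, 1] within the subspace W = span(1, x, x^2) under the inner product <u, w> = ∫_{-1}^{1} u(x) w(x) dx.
g(x) = -3*x^2/7 - 16*x/5 + 26/35

The best approximation g ∈ W is the orthogonal projection of f onto W. Writing g = a_0 + a_1 x + a_2 x^2, the coefficients solve the normal equations G · a = b where
  G_{ij} = <φ_i, φ_j> and b_i = <f, φ_i>, with φ_0 = 1, φ_1 = x, φ_2 = x^2.
G =
  [2, 0, 2/3]
  [0, 2/3, 0]
  [2/3, 0, 2/5],
b = (6/5, -32/15, 34/105).
Solving gives a_0 = 26/35, a_1 = -16/5, a_2 = -3/7, so
  g(x) = -3*x^2/7 - 16*x/5 + 26/35.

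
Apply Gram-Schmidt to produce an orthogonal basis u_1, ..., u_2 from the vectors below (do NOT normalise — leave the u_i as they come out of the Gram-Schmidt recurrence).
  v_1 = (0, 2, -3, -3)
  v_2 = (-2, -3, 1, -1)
Orthogonal basis:
  u_1 = (0, 2, -3, -3)
  u_2 = (-2, -27/11, 2/11, -20/11)

Apply the Gram-Schmidt recurrence
  u_1 = v_1
  u_i = v_i − Σ_{j<i} ((v_i · u_j) / (u_j · u_j)) · u_j.

Step by step this gives:
  u_1 = (0, 2, -3, -3)
  u_2 = (-2, -27/11, 2/11, -20/11)

Orthogonality check:
  u_2 · u_1 = 0 (should be 0)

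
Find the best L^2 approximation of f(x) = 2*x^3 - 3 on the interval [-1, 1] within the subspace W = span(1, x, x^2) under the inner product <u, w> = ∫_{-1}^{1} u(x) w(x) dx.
g(x) = 6*x/5 - 3

The best approximation g ∈ W is the orthogonal projection of f onto W. Writing g = a_0 + a_1 x + a_2 x^2, the coefficients solve the normal equations G · a = b where
  G_{ij} = <φ_i, φ_j> and b_i = <f, φ_i>, with φ_0 = 1, φ_1 = x, φ_2 = x^2.
G =
  [2, 0, 2/3]
  [0, 2/3, 0]
  [2/3, 0, 2/5],
b = (-6, 4/5, -2).
Solving gives a_0 = -3, a_1 = 6/5, a_2 = 0, so
  g(x) = 6*x/5 - 3.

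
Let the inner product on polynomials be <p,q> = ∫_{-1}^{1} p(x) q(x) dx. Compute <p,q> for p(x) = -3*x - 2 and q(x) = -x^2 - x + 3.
<p,q> = -26/3

Expand the product: p(x)·q(x) = 3*x^3 + 5*x^2 - 7*x - 6.
∫_{-1}^{1} of each monomial x^k gives [2/(k+1) if k even, 0 if k odd]. Integrating term-by-term (or equivalently evaluating the antiderivative F(x) = 3*x^4/4 + 5*x^3/3 - 7*x^2/2 - 6*x at the endpoints):
  F(1) − F(−1) = -85/12 − (19/12) = -26/3.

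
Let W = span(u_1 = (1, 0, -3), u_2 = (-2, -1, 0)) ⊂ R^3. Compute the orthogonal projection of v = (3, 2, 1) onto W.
proj_W(v) = (72/23, 40/23, 24/23)

Set up U = [u_1 | ... | u_2] ∈ R^(3×2). The projector onto W = col(U) is P = U (U^T U)^(-1) U^T.
Compute U^T U =
  [10, -2]
  [-2, 5],
and U^T v = (0, -8).
Solve U^T U · c = U^T v for the coefficients: c = (-8/23, -40/23). The projection is proj_W(v) = U c.
Check: (v - proj_W(v)) · u_1 = 0  (should be 0).
Check: (v - proj_W(v)) · u_2 = 0  (should be 0).
Result: proj_W(v) = (72/23, 40/23, 24/23).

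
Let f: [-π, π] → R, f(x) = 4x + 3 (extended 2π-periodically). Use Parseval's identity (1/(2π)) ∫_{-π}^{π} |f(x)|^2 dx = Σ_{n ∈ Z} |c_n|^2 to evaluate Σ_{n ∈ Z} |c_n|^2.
Σ |c_n|^2 = 16π^2/3 + 9

Expand and integrate term by term over [-π, π]:
  ∫ (4x)^2 dx = 16·(2π^3/3); ∫ 2·4·(3)·x dx = 0 (odd integrand); ∫ 3^2 dx = 9·2π.
So (1/(2π)) ∫_{-π}^{π} (4x + 3)^2 dx = 16π^2/3 + 9 = 16π^2/3 + 9.
Parseval ⇒ Σ |c_n|^2 = 16π^2/3 + 9.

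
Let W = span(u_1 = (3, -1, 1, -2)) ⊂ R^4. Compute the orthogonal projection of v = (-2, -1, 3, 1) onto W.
proj_W(v) = (-4/5, 4/15, -4/15, 8/15)

Set up U = [u_1 | ... | u_1] ∈ R^(4×1). The projector onto W = col(U) is P = U (U^T U)^(-1) U^T.
Compute U^T U =
  [15],
and U^T v = (-4).
Solve U^T U · c = U^T v for the coefficients: c = (-4/15). The projection is proj_W(v) = U c.
Check: (v - proj_W(v)) · u_1 = 0  (should be 0).
Result: proj_W(v) = (-4/5, 4/15, -4/15, 8/15).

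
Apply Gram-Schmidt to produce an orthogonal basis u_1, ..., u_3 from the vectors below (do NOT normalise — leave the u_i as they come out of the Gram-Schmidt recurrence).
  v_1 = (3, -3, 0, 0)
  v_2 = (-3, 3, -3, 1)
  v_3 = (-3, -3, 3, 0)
Orthogonal basis:
  u_1 = (3, -3, 0, 0)
  u_2 = (0, 0, -3, 1)
  u_3 = (-3, -3, 3/10, 9/10)

Apply the Gram-Schmidt recurrence
  u_1 = v_1
  u_i = v_i − Σ_{j<i} ((v_i · u_j) / (u_j · u_j)) · u_j.

Step by step this gives:
  u_1 = (3, -3, 0, 0)
  u_2 = (0, 0, -3, 1)
  u_3 = (-3, -3, 3/10, 9/10)

Orthogonality check:
  u_2 · u_1 = 0 (should be 0)
  u_3 · u_1 = 0 (should be 0)
  u_3 · u_2 = 0 (should be 0)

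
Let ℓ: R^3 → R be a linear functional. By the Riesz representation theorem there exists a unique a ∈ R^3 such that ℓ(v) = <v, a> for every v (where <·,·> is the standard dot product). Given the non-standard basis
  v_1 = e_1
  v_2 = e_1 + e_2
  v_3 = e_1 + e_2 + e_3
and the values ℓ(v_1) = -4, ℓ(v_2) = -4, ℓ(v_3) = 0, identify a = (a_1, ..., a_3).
a = (-4, 0, 4)

Write a = (a_1, ..., a_3) in the standard basis. For each basis vector v_i, ℓ(v_i) = <v_i, a> is a linear equation in the a_j's. Collect the n equations into a matrix system V a = ℓ, where row i of V is v_i (expressed in the standard basis). Since V is invertible (lower-triangular with 1s on the diagonal, up to permutation), solve by back-substitution:
  V =
[[1, 0, 0],
 [1, 1, 0],
 [1, 1, 1]]
  V a = (-4, -4, 0)
Solving gives a = (-4, 0, 4).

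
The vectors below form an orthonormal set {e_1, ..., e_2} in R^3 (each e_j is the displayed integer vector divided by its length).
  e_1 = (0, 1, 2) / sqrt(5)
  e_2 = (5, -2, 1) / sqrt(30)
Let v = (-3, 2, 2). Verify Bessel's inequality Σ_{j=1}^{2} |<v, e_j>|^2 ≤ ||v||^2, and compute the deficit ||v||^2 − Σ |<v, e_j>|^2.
Σ |<v, e_j>|^2 = 101/6; ||v||^2 = 17; deficit = 1/6

Write each e_j = u_j / sqrt(<u_j, u_j>) where u_j is the displayed integer vector. Then <v, e_j> = <v, u_j> / sqrt(<u_j, u_j>), so |<v, e_j>|^2 = <v, u_j>^2 / <u_j, u_j>.
Coefficients: <v, e_1> = 6/sqrt(5), <v, e_2> = -17/sqrt(30).
Square and sum: Σ |<v, e_j>|^2 = 101/6.
Compute ||v||^2 = v·v = 17.
Deficit = 17 − 101/6 = 1/6 ≥ 0, confirming Bessel's inequality. (The deficit equals ||v − Σ <v,e_j> e_j||^2, the squared distance from v to span{e_j}.)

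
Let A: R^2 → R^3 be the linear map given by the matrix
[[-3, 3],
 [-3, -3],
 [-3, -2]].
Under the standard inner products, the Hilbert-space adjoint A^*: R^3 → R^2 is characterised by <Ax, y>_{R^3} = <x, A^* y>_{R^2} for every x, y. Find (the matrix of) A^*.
A^* = A^T =
[[-3, -3, -3],
 [3, -3, -2]]

For real matrices with standard dot products, the defining identity <Ax, y> = <x, A^* y> gives (Ax)^T y = x^T (A^*) y, i.e. x^T A^T y = x^T (A^*) y. Since this holds for all x, y, we must have A^* = A^T. Therefore
A^* =
[[-3, -3, -3],
 [3, -3, -2]].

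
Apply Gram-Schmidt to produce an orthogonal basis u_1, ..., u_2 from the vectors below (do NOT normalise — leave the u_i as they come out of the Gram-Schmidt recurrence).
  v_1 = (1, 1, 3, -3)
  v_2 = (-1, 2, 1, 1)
Orthogonal basis:
  u_1 = (1, 1, 3, -3)
  u_2 = (-21/20, 39/20, 17/20, 23/20)

Apply the Gram-Schmidt recurrence
  u_1 = v_1
  u_i = v_i − Σ_{j<i} ((v_i · u_j) / (u_j · u_j)) · u_j.

Step by step this gives:
  u_1 = (1, 1, 3, -3)
  u_2 = (-21/20, 39/20, 17/20, 23/20)

Orthogonality check:
  u_2 · u_1 = 0 (should be 0)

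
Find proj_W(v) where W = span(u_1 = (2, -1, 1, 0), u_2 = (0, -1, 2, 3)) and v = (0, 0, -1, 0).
proj_W(v) = (-16/75, 17/75, -26/75, -9/25)

Set up U = [u_1 | ... | u_2] ∈ R^(4×2). The projector onto W = col(U) is P = U (U^T U)^(-1) U^T.
Compute U^T U =
  [6, 3]
  [3, 14],
and U^T v = (-1, -2).
Solve U^T U · c = U^T v for the coefficients: c = (-8/75, -3/25). The projection is proj_W(v) = U c.
Check: (v - proj_W(v)) · u_1 = 0  (should be 0).
Check: (v - proj_W(v)) · u_2 = 0  (should be 0).
Result: proj_W(v) = (-16/75, 17/75, -26/75, -9/25).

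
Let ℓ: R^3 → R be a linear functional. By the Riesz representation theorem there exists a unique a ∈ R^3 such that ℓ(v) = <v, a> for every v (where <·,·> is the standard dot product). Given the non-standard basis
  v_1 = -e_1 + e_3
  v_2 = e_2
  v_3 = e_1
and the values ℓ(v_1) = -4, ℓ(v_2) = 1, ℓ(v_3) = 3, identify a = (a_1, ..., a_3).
a = (3, 1, -1)

Write a = (a_1, ..., a_3) in the standard basis. For each basis vector v_i, ℓ(v_i) = <v_i, a> is a linear equation in the a_j's. Collect the n equations into a matrix system V a = ℓ, where row i of V is v_i (expressed in the standard basis). Since V is invertible (lower-triangular with 1s on the diagonal, up to permutation), solve by back-substitution:
  V =
[[-1, 0, 1],
 [0, 1, 0],
 [1, 0, 0]]
  V a = (-4, 1, 3)
Solving gives a = (3, 1, -1).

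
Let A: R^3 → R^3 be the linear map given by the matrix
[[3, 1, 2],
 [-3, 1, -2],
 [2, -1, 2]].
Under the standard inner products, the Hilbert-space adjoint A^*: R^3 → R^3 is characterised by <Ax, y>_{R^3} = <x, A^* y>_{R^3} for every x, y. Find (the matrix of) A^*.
A^* = A^T =
[[3, -3, 2],
 [1, 1, -1],
 [2, -2, 2]]

For real matrices with standard dot products, the defining identity <Ax, y> = <x, A^* y> gives (Ax)^T y = x^T (A^*) y, i.e. x^T A^T y = x^T (A^*) y. Since this holds for all x, y, we must have A^* = A^T. Therefore
A^* =
[[3, -3, 2],
 [1, 1, -1],
 [2, -2, 2]].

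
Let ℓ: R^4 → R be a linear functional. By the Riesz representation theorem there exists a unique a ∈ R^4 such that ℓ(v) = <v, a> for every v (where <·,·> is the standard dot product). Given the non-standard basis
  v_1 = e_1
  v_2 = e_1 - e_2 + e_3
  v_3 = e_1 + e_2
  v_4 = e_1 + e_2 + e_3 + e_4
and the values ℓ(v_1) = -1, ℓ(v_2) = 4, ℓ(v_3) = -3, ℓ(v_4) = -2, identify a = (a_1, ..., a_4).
a = (-1, -2, 3, -2)

Write a = (a_1, ..., a_4) in the standard basis. For each basis vector v_i, ℓ(v_i) = <v_i, a> is a linear equation in the a_j's. Collect the n equations into a matrix system V a = ℓ, where row i of V is v_i (expressed in the standard basis). Since V is invertible (lower-triangular with 1s on the diagonal, up to permutation), solve by back-substitution:
  V =
[[1, 0, 0, 0],
 [1, -1, 1, 0],
 [1, 1, 0, 0],
 [1, 1, 1, 1]]
  V a = (-1, 4, -3, -2)
Solving gives a = (-1, -2, 3, -2).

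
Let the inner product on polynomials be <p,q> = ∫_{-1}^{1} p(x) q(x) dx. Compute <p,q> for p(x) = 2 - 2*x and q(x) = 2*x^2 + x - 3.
<p,q> = -32/3

Expand the product: p(x)·q(x) = -4*x^3 + 2*x^2 + 8*x - 6.
∫_{-1}^{1} of each monomial x^k gives [2/(k+1) if k even, 0 if k odd]. Integrating term-by-term (or equivalently evaluating the antiderivative F(x) = -x^4 + 2*x^3/3 + 4*x^2 - 6*x at the endpoints):
  F(1) − F(−1) = -7/3 − (25/3) = -32/3.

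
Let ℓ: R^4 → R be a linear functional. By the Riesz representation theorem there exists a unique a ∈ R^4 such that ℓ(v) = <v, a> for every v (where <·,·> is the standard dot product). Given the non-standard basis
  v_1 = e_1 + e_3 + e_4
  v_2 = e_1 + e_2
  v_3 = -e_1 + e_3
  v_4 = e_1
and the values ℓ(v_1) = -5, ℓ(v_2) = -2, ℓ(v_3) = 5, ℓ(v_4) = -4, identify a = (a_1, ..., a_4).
a = (-4, 2, 1, -2)

Write a = (a_1, ..., a_4) in the standard basis. For each basis vector v_i, ℓ(v_i) = <v_i, a> is a linear equation in the a_j's. Collect the n equations into a matrix system V a = ℓ, where row i of V is v_i (expressed in the standard basis). Since V is invertible (lower-triangular with 1s on the diagonal, up to permutation), solve by back-substitution:
  V =
[[1, 0, 1, 1],
 [1, 1, 0, 0],
 [-1, 0, 1, 0],
 [1, 0, 0, 0]]
  V a = (-5, -2, 5, -4)
Solving gives a = (-4, 2, 1, -2).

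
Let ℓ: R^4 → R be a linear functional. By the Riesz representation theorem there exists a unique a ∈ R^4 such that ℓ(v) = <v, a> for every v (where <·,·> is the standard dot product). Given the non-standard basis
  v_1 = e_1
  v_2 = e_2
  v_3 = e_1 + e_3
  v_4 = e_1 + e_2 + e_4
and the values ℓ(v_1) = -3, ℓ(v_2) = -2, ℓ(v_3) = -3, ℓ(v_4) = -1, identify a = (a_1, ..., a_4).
a = (-3, -2, 0, 4)

Write a = (a_1, ..., a_4) in the standard basis. For each basis vector v_i, ℓ(v_i) = <v_i, a> is a linear equation in the a_j's. Collect the n equations into a matrix system V a = ℓ, where row i of V is v_i (expressed in the standard basis). Since V is invertible (lower-triangular with 1s on the diagonal, up to permutation), solve by back-substitution:
  V =
[[1, 0, 0, 0],
 [0, 1, 0, 0],
 [1, 0, 1, 0],
 [1, 1, 0, 1]]
  V a = (-3, -2, -3, -1)
Solving gives a = (-3, -2, 0, 4).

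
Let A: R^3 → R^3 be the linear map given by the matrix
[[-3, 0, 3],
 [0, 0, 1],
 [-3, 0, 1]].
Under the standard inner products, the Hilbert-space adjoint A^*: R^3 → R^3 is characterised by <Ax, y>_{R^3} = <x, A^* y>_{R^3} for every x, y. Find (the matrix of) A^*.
A^* = A^T =
[[-3, 0, -3],
 [0, 0, 0],
 [3, 1, 1]]

For real matrices with standard dot products, the defining identity <Ax, y> = <x, A^* y> gives (Ax)^T y = x^T (A^*) y, i.e. x^T A^T y = x^T (A^*) y. Since this holds for all x, y, we must have A^* = A^T. Therefore
A^* =
[[-3, 0, -3],
 [0, 0, 0],
 [3, 1, 1]].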